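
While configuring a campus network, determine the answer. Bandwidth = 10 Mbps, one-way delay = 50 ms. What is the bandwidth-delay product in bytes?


Given: bandwidth = 10 Mbps, delay = 50 ms
BDP in bits = 10 * 10^6 * 50 / 1000
BDP in bits = 500000
BDP in bytes = 500000 / 8 = 62500

62500


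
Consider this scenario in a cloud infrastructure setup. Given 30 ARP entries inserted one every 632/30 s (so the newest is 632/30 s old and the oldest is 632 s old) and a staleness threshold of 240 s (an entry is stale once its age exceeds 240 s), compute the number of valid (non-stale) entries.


Ages are k * 632/30 s for k = 1..30 (spacing = 21.0667 s).
Entry k is valid iff k * 632/30 <= 240 iff k <= 30 * 240 / 632 = 11.3924
n_valid = floor(11.3924) = 11
(n_stale = 30 - 11 = 19)

11


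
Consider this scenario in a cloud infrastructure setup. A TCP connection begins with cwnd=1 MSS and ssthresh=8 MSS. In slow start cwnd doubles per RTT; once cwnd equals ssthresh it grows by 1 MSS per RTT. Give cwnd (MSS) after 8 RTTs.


RTT 0: cwnd = 1 MSS (initial)
RTT 1: cwnd = 2 MSS (slow start, doubled)
RTT 2: cwnd = 4 MSS (slow start, doubled)
RTT 3: cwnd = 8 MSS (slow start, doubled)
RTT 4: cwnd = 9 MSS (congestion avoidance, +1)
RTT 5: cwnd = 10 MSS (congestion avoidance, +1)
RTT 6: cwnd = 11 MSS (congestion avoidance, +1)
RTT 7: cwnd = 12 MSS (congestion avoidance, +1)
RTT 8: cwnd = 13 MSS (congestion avoidance, +1)

13


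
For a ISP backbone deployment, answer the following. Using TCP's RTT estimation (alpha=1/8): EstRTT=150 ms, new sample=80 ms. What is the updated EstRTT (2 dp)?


Given: EstRTT = 150 ms, SampleRTT = 80 ms, alpha = 1/8
New EstRTT = (1 - alpha) * EstRTT + alpha * SampleRTT
(7/8) * 150 = 131.25
(1/8) * 80 = 10
New EstRTT = 131.25 + 10 = 141.25 ms -> 141.25 ms (2 dp)

141.25


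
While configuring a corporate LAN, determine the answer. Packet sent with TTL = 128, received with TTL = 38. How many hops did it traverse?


Given: initial TTL = 128, received TTL = 38
Hops = initial TTL - received TTL
Hops = 128 - 38 = 90

90


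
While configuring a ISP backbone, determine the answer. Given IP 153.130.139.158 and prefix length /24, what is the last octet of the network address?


Given: IP = 153.130.139.158, prefix = /24
Subnet mask = 255.255.255.0
Last octet of IP: 158
Last octet of mask: 0
Network last octet = 158 AND 0 = 0

0


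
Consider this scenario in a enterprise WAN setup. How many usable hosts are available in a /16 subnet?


Given: subnet mask /16
Host bits = 32 - 16 = 16
Total addresses = 2^16 = 65536
Usable hosts = 65536 - 2 (network + broadcast) = 65534

65534


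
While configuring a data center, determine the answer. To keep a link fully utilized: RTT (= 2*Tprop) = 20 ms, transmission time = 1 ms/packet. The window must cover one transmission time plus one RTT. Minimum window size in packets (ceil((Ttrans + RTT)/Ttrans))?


Given: Ttrans = 1 ms, RTT = 20 ms (= 2 * Tprop, Tprop = 10 ms)
Time until first ACK returns = Ttrans + RTT = 1 + 20 = 21 ms
Need W * Ttrans >= Ttrans + RTT  ->  W >= (Ttrans + RTT) / Ttrans
(Ttrans + RTT) / Ttrans = 21 / 1 = 21
W_min = ceil(21) = 21

21


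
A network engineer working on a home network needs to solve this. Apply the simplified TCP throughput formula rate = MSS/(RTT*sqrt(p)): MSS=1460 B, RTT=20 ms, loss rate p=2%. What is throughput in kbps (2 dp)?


Given: MSS = 1460 bytes, RTT = 20 ms, loss = 2%
RTT in seconds = 20 / 1000 = 0.02
Loss rate = 2% = 0.02
sqrt(loss) = sqrt(0.02) = 0.141421356237
Throughput (bytes/s) = 1460 / (0.02 * 0.141421356237) = 516187.9503
Throughput (kbps) = 516187.9503 * 8 / 1000 = 4129.503602 -> 4129.50 kbps (2 dp)

4129.50


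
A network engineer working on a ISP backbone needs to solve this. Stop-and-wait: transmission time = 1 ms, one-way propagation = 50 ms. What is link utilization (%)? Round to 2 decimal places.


Given: Ttrans = 1 ms, Tprop = 50 ms
RTT = 2 * Tprop = 2 * 50 = 100 ms
U = Ttrans / (Ttrans + RTT)
U = 1 / (1 + 100)
U = 1 / 101 = 0.009901
U% = 0.99%

0.99


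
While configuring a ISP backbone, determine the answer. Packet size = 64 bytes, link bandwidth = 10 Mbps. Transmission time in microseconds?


Given: packet = 64 bytes, bandwidth = 10 Mbps
Packet in bits = 64 * 8 = 512 bits
Bandwidth = 10 * 10^6 = 10000000 bps
Time = 512 / 10000000 seconds
Time in us = 512 * 10^6 / 10000000 = 51.2

51.2


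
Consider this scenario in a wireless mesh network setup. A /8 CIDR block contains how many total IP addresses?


Given: CIDR prefix /8
Host bits = 32 - 8 = 24
Total addresses = 2^24 = 16777216

16777216


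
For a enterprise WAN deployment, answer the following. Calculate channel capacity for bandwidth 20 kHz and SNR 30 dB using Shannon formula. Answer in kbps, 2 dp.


Given: B = 20 kHz, SNR = 30 dB
SNR linear = 10^(30/10) = 1000
1 + SNR = 1001
log2(1001) = 9.9672262588
C = 20 * 1000 * 9.9672262588 = 199344.5252 bps
C = 199.344525 kbps -> 199.34 kbps (2 dp)

199.34


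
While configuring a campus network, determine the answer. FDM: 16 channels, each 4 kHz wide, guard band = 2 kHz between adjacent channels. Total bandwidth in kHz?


Given: 16 channels, 4 kHz each, guard = 2 kHz
Channel bandwidth = 16 * 4 = 64 kHz
Guard bands = 15 gaps * 2 kHz = 30 kHz
Total = 64 + 30 = 94 kHz

94


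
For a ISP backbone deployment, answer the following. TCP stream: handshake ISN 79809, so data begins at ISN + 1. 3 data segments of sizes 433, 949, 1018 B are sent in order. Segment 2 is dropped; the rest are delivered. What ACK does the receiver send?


SYN uses sequence number 79809; first data byte = ISN + 1 = 79810.
Segment 1: SEQ = 79810, len = 433 B, covers [79810, 80242]
Segment 2: SEQ = 80243, len = 949 B, covers [80243, 81191] [LOST]
Segment 3: SEQ = 81192, len = 1018 B, covers [81192, 82209]
In-order data received: bytes [79810, 80242] (segments 1..1).
Segment 2 missing -> gap begins at byte 80243; later segments buffered out of order.
Cumulative ACK = next expected in-order byte = 79810 + 433 = 80243

80243


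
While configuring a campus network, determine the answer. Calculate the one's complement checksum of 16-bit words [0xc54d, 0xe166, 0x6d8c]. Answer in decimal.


Given words: [0xc54d, 0xe166, 0x6d8c]
Step 1: Sum all words
Raw sum = 50509 + 57702 + 28044 = 136255
Step 2: Fold carry: (5183 + 2) = 5185
One's complement = ~5185 & 0xFFFF = 60350

60350


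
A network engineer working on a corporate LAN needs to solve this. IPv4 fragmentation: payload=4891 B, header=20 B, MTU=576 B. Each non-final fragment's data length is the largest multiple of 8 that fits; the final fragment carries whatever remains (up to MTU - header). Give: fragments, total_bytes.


Max data per non-final fragment = floor((MTU - header)/8)*8 = floor((576 - 20)/8)*8 = floor(556/8)*8 = 552 B
Final fragment needs no 8-byte alignment: it can carry up to MTU - header = 556 B
Non-final fragments needed = ceil((payload - 556) / 552) = ceil(4335/552) = ceil(7.8533) = 8
Number of fragments = 8 + 1 = 9
Fragment sizes (data): 8 * 552 B + 475 B (last, 475 <= 556 OK)
Total bytes sent = payload + n_frags * header = 4891 + 9*20 = 4891 + 180 = 5071 B

9, 5071


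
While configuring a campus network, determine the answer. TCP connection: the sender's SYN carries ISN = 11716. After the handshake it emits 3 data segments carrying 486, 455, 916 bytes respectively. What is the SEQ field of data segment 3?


The SYN occupies sequence number ISN = 11716, so the first data byte is ISN + 1 = 11717.
SEQ of data segment i = (ISN + 1) + sum of payload sizes of segments 1..i-1.
Segment 1: SEQ = 11717, payload = 486 bytes
Segment 2: SEQ = 12203, payload = 455 bytes
Segment 3: SEQ = 12658, payload = 916 bytes
SEQ of segment 3 = 11717 + 486 + 455 = 12658

12658


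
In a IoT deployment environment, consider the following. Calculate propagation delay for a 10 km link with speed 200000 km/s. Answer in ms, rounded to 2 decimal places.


Given: distance = 10 km, speed = 200000 km/s
Delay = distance / speed = 10 / 200000 seconds
Delay in ms = 10 * 1000 / 200000
Delay = 0.0500 ms
Rounded to 2 dp = 0.05 ms

0.05


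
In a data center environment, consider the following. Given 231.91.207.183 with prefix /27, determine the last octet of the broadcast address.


Given: IP = 231.91.207.183, prefix = /27
Host bits = 32 - 27 = 5
Network last octet = 183 AND mask = 160
Host part size = 2^5 - 1 = 31
Broadcast last octet = 160 OR 31 = 191

191


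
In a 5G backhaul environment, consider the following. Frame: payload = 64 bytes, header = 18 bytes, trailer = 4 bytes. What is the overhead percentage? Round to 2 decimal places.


Given: payload = 64 B, header = 18 B, trailer = 4 B
Overhead bytes = header + trailer = 18 + 4 = 22
Total frame = payload + overhead = 64 + 22 = 86
Overhead % = 22 / 86 * 100 = 25.5814% -> 25.58% (2 dp)

25.58


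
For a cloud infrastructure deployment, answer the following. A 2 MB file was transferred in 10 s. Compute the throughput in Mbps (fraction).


Given: file = 2 MB, time = 10 s
File in Mb = 2 * 8 = 16 Mb
Throughput = 16 / 10 Mbps
Throughput = 8/5 Mbps

8/5


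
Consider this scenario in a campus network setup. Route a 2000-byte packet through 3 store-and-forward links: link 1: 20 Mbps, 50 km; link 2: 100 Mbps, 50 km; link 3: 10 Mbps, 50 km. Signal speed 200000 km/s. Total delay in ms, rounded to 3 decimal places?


Packet = 2000 bytes = 16000 bits. Store-and-forward: sum (t_trans + t_prop) per link.
Link 1: t_trans = 16000/(20*10^6) s = 0.8000 ms; t_prop = 50/200000 s = 0.2500 ms; subtotal = 1.0500 ms
Link 2: t_trans = 16000/(100*10^6) s = 0.1600 ms; t_prop = 50/200000 s = 0.2500 ms; subtotal = 0.4100 ms
Link 3: t_trans = 16000/(10*10^6) s = 1.6000 ms; t_prop = 50/200000 s = 0.2500 ms; subtotal = 1.8500 ms
End-to-end = 1.0500 + 0.4100 + 1.8500 = 3.3100 ms -> 3.310 ms (3 dp)

3.310


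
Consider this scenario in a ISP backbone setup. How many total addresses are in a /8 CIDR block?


Given: CIDR prefix /8
Host bits = 32 - 8 = 24
Total addresses = 2^24 = 16777216

16777216


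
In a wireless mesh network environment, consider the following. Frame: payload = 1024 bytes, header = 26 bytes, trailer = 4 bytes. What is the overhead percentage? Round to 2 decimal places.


Given: payload = 1024 B, header = 26 B, trailer = 4 B
Overhead bytes = header + trailer = 26 + 4 = 30
Total frame = payload + overhead = 1024 + 30 = 1054
Overhead % = 30 / 1054 * 100 = 2.8463% -> 2.85% (2 dp)

2.85


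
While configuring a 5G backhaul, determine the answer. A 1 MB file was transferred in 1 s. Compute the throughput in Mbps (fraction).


Given: file = 1 MB, time = 1 s
File in Mb = 1 * 8 = 8 Mb
Throughput = 8 / 1 Mbps
Throughput = 8 Mbps

8


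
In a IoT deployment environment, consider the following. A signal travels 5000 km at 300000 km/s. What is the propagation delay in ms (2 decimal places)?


Given: distance = 5000 km, speed = 300000 km/s
Delay = distance / speed = 5000 / 300000 seconds
Delay in ms = 5000 * 1000 / 300000
Delay = 16.6667 ms
Rounded to 2 dp = 16.67 ms

16.67


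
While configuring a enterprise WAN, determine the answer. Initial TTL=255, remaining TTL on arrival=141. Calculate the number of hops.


Given: initial TTL = 255, received TTL = 141
Hops = initial TTL - received TTL
Hops = 255 - 141 = 114

114


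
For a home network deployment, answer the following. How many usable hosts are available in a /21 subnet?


Given: subnet mask /21
Host bits = 32 - 21 = 11
Total addresses = 2^11 = 2048
Usable hosts = 2048 - 2 (network + broadcast) = 2046

2046


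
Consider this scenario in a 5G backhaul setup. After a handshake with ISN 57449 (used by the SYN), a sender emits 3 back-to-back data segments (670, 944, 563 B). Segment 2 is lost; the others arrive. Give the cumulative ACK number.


SYN uses sequence number 57449; first data byte = ISN + 1 = 57450.
Segment 1: SEQ = 57450, len = 670 B, covers [57450, 58119]
Segment 2: SEQ = 58120, len = 944 B, covers [58120, 59063] [LOST]
Segment 3: SEQ = 59064, len = 563 B, covers [59064, 59626]
In-order data received: bytes [57450, 58119] (segments 1..1).
Segment 2 missing -> gap begins at byte 58120; later segments buffered out of order.
Cumulative ACK = next expected in-order byte = 57450 + 670 = 58120

58120


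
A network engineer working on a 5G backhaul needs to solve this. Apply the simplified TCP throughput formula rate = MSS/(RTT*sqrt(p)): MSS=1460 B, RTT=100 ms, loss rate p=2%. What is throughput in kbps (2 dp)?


Given: MSS = 1460 bytes, RTT = 100 ms, loss = 2%
RTT in seconds = 100 / 1000 = 0.1
Loss rate = 2% = 0.02
sqrt(loss) = sqrt(0.02) = 0.141421356237
Throughput (bytes/s) = 1460 / (0.1 * 0.141421356237) = 103237.5901
Throughput (kbps) = 103237.5901 * 8 / 1000 = 825.900720 -> 825.90 kbps (2 dp)

825.90


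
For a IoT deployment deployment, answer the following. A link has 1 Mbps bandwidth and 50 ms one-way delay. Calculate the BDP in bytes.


Given: bandwidth = 1 Mbps, delay = 50 ms
BDP in bits = 1 * 10^6 * 50 / 1000
BDP in bits = 50000
BDP in bytes = 50000 / 8 = 6250

6250


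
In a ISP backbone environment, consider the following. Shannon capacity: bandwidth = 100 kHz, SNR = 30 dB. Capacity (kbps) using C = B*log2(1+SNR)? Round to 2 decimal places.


Given: B = 100 kHz, SNR = 30 dB
SNR linear = 10^(30/10) = 1000
1 + SNR = 1001
log2(1001) = 9.9672262588
C = 100 * 1000 * 9.9672262588 = 996722.6259 bps
C = 996.722626 kbps -> 996.72 kbps (2 dp)

996.72


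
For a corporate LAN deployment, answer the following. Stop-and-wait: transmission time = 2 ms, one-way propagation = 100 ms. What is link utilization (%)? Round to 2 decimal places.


Given: Ttrans = 2 ms, Tprop = 100 ms
RTT = 2 * Tprop = 2 * 100 = 200 ms
U = Ttrans / (Ttrans + RTT)
U = 2 / (2 + 200)
U = 2 / 202 = 0.009901
U% = 0.99%

0.99


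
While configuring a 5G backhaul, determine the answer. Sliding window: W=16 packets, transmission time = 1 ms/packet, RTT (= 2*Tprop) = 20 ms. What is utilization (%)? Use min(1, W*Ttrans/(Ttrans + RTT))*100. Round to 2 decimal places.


Given: W = 16, Ttrans = 1 ms, RTT = 20 ms (= 2 * Tprop, Tprop = 10 ms)
Cycle time = Ttrans + RTT = 1 + 20 = 21 ms (first packet sent until its ACK returns)
W * Ttrans = 16 * 1 = 16 ms of sending per cycle
W * Ttrans / (Ttrans + RTT) = 16 / 21 = 0.761905
U = min(1, 0.761905) = 0.761905
U% = 76.19%

76.19


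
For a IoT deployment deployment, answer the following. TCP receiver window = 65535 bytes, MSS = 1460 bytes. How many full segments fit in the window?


Given: RWND = 65535 bytes, MSS = 1460 bytes
Full segments = floor(RWND / MSS)
Full segments = floor(65535 / 1460)
Full segments = floor(44.887) = 44

44


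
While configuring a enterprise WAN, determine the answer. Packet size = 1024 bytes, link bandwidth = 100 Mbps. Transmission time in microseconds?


Given: packet = 1024 bytes, bandwidth = 100 Mbps
Packet in bits = 1024 * 8 = 8192 bits
Bandwidth = 100 * 10^6 = 100000000 bps
Time = 8192 / 100000000 seconds
Time in us = 8192 * 10^6 / 100000000 = 81.92

81.92


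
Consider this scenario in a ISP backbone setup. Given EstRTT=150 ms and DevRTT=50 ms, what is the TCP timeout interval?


Given: EstRTT = 150 ms, DevRTT = 50 ms
Timeout = EstRTT + 4 * DevRTT
4 * DevRTT = 4 * 50 = 200
Timeout = 150 + 200 = 350 ms

350


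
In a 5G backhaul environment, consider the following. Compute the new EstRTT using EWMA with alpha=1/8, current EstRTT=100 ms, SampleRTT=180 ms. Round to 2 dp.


Given: EstRTT = 100 ms, SampleRTT = 180 ms, alpha = 1/8
New EstRTT = (1 - alpha) * EstRTT + alpha * SampleRTT
(7/8) * 100 = 87.5
(1/8) * 180 = 22.5
New EstRTT = 87.5 + 22.5 = 110 ms -> 110.00 ms (2 dp)

110.00


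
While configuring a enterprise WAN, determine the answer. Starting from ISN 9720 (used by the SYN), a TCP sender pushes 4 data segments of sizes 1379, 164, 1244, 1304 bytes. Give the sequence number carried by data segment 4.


The SYN occupies sequence number ISN = 9720, so the first data byte is ISN + 1 = 9721.
SEQ of data segment i = (ISN + 1) + sum of payload sizes of segments 1..i-1.
Segment 1: SEQ = 9721, payload = 1379 bytes
Segment 2: SEQ = 11100, payload = 164 bytes
Segment 3: SEQ = 11264, payload = 1244 bytes
Segment 4: SEQ = 12508, payload = 1304 bytes
SEQ of segment 4 = 9721 + 1379 + 164 + 1244 = 12508

12508


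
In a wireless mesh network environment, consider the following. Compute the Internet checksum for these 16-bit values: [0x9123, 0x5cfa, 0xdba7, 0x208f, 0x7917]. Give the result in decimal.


Given words: [0x9123, 0x5cfa, 0xdba7, 0x208f, 0x7917]
Step 1: Sum all words
Raw sum = 37155 + 23802 + 56231 + 8335 + 30999 = 156522
Step 2: Fold carry: (25450 + 2) = 25452
One's complement = ~25452 & 0xFFFF = 40083

40083


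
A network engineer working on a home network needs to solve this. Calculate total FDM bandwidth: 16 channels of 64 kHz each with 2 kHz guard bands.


Given: 16 channels, 64 kHz each, guard = 2 kHz
Channel bandwidth = 16 * 64 = 1024 kHz
Guard bands = 15 gaps * 2 kHz = 30 kHz
Total = 1024 + 30 = 1054 kHz

1054


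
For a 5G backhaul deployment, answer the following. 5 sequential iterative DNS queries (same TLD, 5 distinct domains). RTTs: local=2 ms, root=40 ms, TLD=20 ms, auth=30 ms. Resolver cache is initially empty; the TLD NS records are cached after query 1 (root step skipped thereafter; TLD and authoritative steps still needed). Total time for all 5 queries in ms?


Lookup 1 (cold cache): local + root + TLD + auth = 2 + 40 + 20 + 30 = 92 ms
Lookups 2..5 (TLD NS cached -> skip root; new domain -> still ask TLD and auth): local + TLD + auth = 2 + 20 + 30 = 52 ms each
Remaining 4 lookups: 4 * 52 = 208 ms
Total = 92 + 208 = 300 ms

300


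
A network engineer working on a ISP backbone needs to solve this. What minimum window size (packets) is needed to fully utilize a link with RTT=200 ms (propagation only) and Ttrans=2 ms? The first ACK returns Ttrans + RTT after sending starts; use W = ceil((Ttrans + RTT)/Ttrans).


Given: Ttrans = 2 ms, RTT = 200 ms (= 2 * Tprop, Tprop = 100 ms)
Time until first ACK returns = Ttrans + RTT = 2 + 200 = 202 ms
Need W * Ttrans >= Ttrans + RTT  ->  W >= (Ttrans + RTT) / Ttrans
(Ttrans + RTT) / Ttrans = 202 / 2 = 101
W_min = ceil(101) = 101

101


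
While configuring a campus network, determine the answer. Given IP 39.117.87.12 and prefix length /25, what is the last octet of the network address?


Given: IP = 39.117.87.12, prefix = /25
Subnet mask = 255.255.255.128
Last octet of IP: 12
Last octet of mask: 128
Network last octet = 12 AND 128 = 0

0


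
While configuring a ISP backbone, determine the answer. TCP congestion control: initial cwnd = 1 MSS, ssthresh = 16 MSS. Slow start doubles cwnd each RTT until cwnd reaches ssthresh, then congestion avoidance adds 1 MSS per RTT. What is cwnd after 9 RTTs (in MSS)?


RTT 0: cwnd = 1 MSS (initial)
RTT 1: cwnd = 2 MSS (slow start, doubled)
RTT 2: cwnd = 4 MSS (slow start, doubled)
RTT 3: cwnd = 8 MSS (slow start, doubled)
RTT 4: cwnd = 16 MSS (slow start, doubled)
RTT 5: cwnd = 17 MSS (congestion avoidance, +1)
RTT 6: cwnd = 18 MSS (congestion avoidance, +1)
RTT 7: cwnd = 19 MSS (congestion avoidance, +1)
RTT 8: cwnd = 20 MSS (congestion avoidance, +1)
RTT 9: cwnd = 21 MSS (congestion avoidance, +1)

21


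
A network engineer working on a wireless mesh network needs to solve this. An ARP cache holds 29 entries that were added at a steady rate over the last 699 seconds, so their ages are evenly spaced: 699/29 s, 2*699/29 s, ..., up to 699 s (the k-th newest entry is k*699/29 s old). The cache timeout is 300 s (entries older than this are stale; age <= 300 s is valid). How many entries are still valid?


Ages are k * 699/29 s for k = 1..29 (spacing = 24.1034 s).
Entry k is valid iff k * 699/29 <= 300 iff k <= 29 * 300 / 699 = 12.4464
n_valid = floor(12.4464) = 12
(n_stale = 29 - 12 = 17)

12


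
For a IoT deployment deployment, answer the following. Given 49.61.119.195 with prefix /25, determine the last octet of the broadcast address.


Given: IP = 49.61.119.195, prefix = /25
Host bits = 32 - 25 = 7
Network last octet = 195 AND mask = 128
Host part size = 2^7 - 1 = 127
Broadcast last octet = 128 OR 127 = 255

255


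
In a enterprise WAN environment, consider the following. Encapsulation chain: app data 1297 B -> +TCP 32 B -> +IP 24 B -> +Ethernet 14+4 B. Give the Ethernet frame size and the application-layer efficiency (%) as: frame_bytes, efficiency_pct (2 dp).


TCP segment = 1297 + 32 = 1329 B
IP packet = 1329 + 24 = 1353 B
Ethernet frame = 1353 + 14 + 4 = 1371 B
Efficiency = app / frame = 1297 / 1371 = 0.946025 = 94.6025% -> 94.60% (2 dp)

1371, 94.60


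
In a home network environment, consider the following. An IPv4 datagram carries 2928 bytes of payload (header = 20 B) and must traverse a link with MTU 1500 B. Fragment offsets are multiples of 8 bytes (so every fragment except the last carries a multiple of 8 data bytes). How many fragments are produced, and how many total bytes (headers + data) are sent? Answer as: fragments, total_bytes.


Max data per non-final fragment = floor((MTU - header)/8)*8 = floor((1500 - 20)/8)*8 = floor(1480/8)*8 = 1480 B
Final fragment needs no 8-byte alignment: it can carry up to MTU - header = 1480 B
Non-final fragments needed = ceil((payload - 1480) / 1480) = ceil(1448/1480) = ceil(0.9784) = 1
Number of fragments = 1 + 1 = 2
Fragment sizes (data): 1 * 1480 B + 1448 B (last, 1448 <= 1480 OK)
Total bytes sent = payload + n_frags * header = 2928 + 2*20 = 2928 + 40 = 2968 B

2, 2968


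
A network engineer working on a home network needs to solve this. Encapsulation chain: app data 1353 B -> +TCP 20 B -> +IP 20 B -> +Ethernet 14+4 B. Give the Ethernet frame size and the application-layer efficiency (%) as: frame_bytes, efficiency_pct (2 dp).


TCP segment = 1353 + 20 = 1373 B
IP packet = 1373 + 20 = 1393 B
Ethernet frame = 1393 + 14 + 4 = 1411 B
Efficiency = app / frame = 1353 / 1411 = 0.958894 = 95.8894% -> 95.89% (2 dp)

1411, 95.89


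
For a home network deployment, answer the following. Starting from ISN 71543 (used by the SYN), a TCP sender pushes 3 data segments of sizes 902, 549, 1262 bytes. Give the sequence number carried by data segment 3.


The SYN occupies sequence number ISN = 71543, so the first data byte is ISN + 1 = 71544.
SEQ of data segment i = (ISN + 1) + sum of payload sizes of segments 1..i-1.
Segment 1: SEQ = 71544, payload = 902 bytes
Segment 2: SEQ = 72446, payload = 549 bytes
Segment 3: SEQ = 72995, payload = 1262 bytes
SEQ of segment 3 = 71544 + 902 + 549 = 72995

72995


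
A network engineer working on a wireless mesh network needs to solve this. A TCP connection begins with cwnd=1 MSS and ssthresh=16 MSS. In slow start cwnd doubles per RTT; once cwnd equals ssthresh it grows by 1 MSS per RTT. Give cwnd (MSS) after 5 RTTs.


RTT 0: cwnd = 1 MSS (initial)
RTT 1: cwnd = 2 MSS (slow start, doubled)
RTT 2: cwnd = 4 MSS (slow start, doubled)
RTT 3: cwnd = 8 MSS (slow start, doubled)
RTT 4: cwnd = 16 MSS (slow start, doubled)
RTT 5: cwnd = 17 MSS (congestion avoidance, +1)

17


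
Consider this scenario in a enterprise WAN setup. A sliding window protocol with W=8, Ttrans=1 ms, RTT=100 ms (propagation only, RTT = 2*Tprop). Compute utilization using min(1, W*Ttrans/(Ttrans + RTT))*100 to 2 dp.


Given: W = 8, Ttrans = 1 ms, RTT = 100 ms (= 2 * Tprop, Tprop = 50 ms)
Cycle time = Ttrans + RTT = 1 + 100 = 101 ms (first packet sent until its ACK returns)
W * Ttrans = 8 * 1 = 8 ms of sending per cycle
W * Ttrans / (Ttrans + RTT) = 8 / 101 = 0.079208
U = min(1, 0.079208) = 0.079208
U% = 7.92%

7.92


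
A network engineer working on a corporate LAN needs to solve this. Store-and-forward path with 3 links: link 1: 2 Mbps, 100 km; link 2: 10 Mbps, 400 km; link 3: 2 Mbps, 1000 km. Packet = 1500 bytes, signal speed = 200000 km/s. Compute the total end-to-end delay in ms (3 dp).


Packet = 1500 bytes = 12000 bits. Store-and-forward: sum (t_trans + t_prop) per link.
Link 1: t_trans = 12000/(2*10^6) s = 6.0000 ms; t_prop = 100/200000 s = 0.5000 ms; subtotal = 6.5000 ms
Link 2: t_trans = 12000/(10*10^6) s = 1.2000 ms; t_prop = 400/200000 s = 2.0000 ms; subtotal = 3.2000 ms
Link 3: t_trans = 12000/(2*10^6) s = 6.0000 ms; t_prop = 1000/200000 s = 5.0000 ms; subtotal = 11.0000 ms
End-to-end = 6.5000 + 3.2000 + 11.0000 = 20.7000 ms -> 20.700 ms (3 dp)

20.700


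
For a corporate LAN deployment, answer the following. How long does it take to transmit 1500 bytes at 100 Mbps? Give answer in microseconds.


Given: packet = 1500 bytes, bandwidth = 100 Mbps
Packet in bits = 1500 * 8 = 12000 bits
Bandwidth = 100 * 10^6 = 100000000 bps
Time = 12000 / 100000000 seconds
Time in us = 12000 * 10^6 / 100000000 = 120

120


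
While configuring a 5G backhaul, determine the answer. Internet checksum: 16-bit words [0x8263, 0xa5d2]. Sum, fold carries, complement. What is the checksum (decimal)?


Given words: [0x8263, 0xa5d2]
Step 1: Sum all words
Raw sum = 33379 + 42450 = 75829
Step 2: Fold carry: (10293 + 1) = 10294
One's complement = ~10294 & 0xFFFF = 55241

55241


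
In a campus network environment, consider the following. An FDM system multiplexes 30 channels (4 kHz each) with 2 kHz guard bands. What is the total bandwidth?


Given: 30 channels, 4 kHz each, guard = 2 kHz
Channel bandwidth = 30 * 4 = 120 kHz
Guard bands = 29 gaps * 2 kHz = 58 kHz
Total = 120 + 58 = 178 kHz

178


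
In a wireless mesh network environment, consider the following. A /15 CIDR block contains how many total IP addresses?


Given: CIDR prefix /15
Host bits = 32 - 15 = 17
Total addresses = 2^17 = 131072

131072


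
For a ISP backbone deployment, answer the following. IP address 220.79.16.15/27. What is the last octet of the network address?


Given: IP = 220.79.16.15, prefix = /27
Subnet mask = 255.255.255.224
Last octet of IP: 15
Last octet of mask: 224
Network last octet = 15 AND 224 = 0

0


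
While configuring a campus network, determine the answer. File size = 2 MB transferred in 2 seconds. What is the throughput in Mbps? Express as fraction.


Given: file = 2 MB, time = 2 s
File in Mb = 2 * 8 = 16 Mb
Throughput = 16 / 2 Mbps
Throughput = 8 Mbps

8


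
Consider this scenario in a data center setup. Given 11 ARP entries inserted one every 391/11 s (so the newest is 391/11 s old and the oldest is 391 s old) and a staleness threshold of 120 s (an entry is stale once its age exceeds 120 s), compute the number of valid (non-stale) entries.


Ages are k * 391/11 s for k = 1..11 (spacing = 35.5455 s).
Entry k is valid iff k * 391/11 <= 120 iff k <= 11 * 120 / 391 = 3.3760
n_valid = floor(3.3760) = 3
(n_stale = 11 - 3 = 8)

3


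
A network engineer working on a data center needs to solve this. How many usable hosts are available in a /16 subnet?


Given: subnet mask /16
Host bits = 32 - 16 = 16
Total addresses = 2^16 = 65536
Usable hosts = 65536 - 2 (network + broadcast) = 65534

65534


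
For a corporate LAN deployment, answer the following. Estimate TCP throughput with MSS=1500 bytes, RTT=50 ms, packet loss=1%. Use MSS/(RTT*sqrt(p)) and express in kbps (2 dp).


Given: MSS = 1500 bytes, RTT = 50 ms, loss = 1%
RTT in seconds = 50 / 1000 = 0.05
Loss rate = 1% = 0.01
sqrt(loss) = sqrt(0.01) = 0.1
Throughput (bytes/s) = 1500 / (0.05 * 0.1) = 300000.0000
Throughput (kbps) = 300000.0000 * 8 / 1000 = 2400.000000 -> 2400.00 kbps (2 dp)

2400.00


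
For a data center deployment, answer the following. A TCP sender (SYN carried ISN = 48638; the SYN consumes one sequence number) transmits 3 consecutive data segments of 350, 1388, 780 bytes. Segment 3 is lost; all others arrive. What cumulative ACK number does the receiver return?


SYN uses sequence number 48638; first data byte = ISN + 1 = 48639.
Segment 1: SEQ = 48639, len = 350 B, covers [48639, 48988]
Segment 2: SEQ = 48989, len = 1388 B, covers [48989, 50376]
Segment 3: SEQ = 50377, len = 780 B, covers [50377, 51156] [LOST]
In-order data received: bytes [48639, 50376] (segments 1..2).
Segment 3 missing -> gap begins at byte 50377.
Cumulative ACK = next expected in-order byte = 48639 + 350 + 1388 = 50377

50377


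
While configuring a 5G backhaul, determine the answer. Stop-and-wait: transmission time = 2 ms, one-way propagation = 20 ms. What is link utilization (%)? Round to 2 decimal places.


Given: Ttrans = 2 ms, Tprop = 20 ms
RTT = 2 * Tprop = 2 * 20 = 40 ms
U = Ttrans / (Ttrans + RTT)
U = 2 / (2 + 40)
U = 2 / 42 = 0.047619
U% = 4.76%

4.76


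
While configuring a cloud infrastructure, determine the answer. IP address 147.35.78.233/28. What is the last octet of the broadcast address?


Given: IP = 147.35.78.233, prefix = /28
Host bits = 32 - 28 = 4
Network last octet = 233 AND mask = 224
Host part size = 2^4 - 1 = 15
Broadcast last octet = 224 OR 15 = 239

239


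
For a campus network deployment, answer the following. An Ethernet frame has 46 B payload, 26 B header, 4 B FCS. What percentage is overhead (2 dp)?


Given: payload = 46 B, header = 26 B, trailer = 4 B
Overhead bytes = header + trailer = 26 + 4 = 30
Total frame = payload + overhead = 46 + 30 = 76
Overhead % = 30 / 76 * 100 = 39.4737% -> 39.47% (2 dp)

39.47


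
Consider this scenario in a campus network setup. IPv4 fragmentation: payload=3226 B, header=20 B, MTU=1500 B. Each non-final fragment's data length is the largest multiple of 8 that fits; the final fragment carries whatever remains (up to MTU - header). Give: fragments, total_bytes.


Max data per non-final fragment = floor((MTU - header)/8)*8 = floor((1500 - 20)/8)*8 = floor(1480/8)*8 = 1480 B
Final fragment needs no 8-byte alignment: it can carry up to MTU - header = 1480 B
Non-final fragments needed = ceil((payload - 1480) / 1480) = ceil(1746/1480) = ceil(1.1797) = 2
Number of fragments = 2 + 1 = 3
Fragment sizes (data): 2 * 1480 B + 266 B (last, 266 <= 1480 OK)
Total bytes sent = payload + n_frags * header = 3226 + 3*20 = 3226 + 60 = 3286 B

3, 3286


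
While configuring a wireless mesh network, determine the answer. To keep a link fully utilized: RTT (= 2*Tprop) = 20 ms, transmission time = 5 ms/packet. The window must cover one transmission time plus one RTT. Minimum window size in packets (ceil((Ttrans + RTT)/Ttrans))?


Given: Ttrans = 5 ms, RTT = 20 ms (= 2 * Tprop, Tprop = 10 ms)
Time until first ACK returns = Ttrans + RTT = 5 + 20 = 25 ms
Need W * Ttrans >= Ttrans + RTT  ->  W >= (Ttrans + RTT) / Ttrans
(Ttrans + RTT) / Ttrans = 25 / 5 = 5
W_min = ceil(5) = 5

5


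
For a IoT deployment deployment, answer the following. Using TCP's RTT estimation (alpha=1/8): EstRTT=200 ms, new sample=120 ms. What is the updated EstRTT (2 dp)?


Given: EstRTT = 200 ms, SampleRTT = 120 ms, alpha = 1/8
New EstRTT = (1 - alpha) * EstRTT + alpha * SampleRTT
(7/8) * 200 = 175
(1/8) * 120 = 15
New EstRTT = 175 + 15 = 190 ms -> 190.00 ms (2 dp)

190.00


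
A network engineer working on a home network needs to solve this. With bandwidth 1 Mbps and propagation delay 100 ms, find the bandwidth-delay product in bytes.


Given: bandwidth = 1 Mbps, delay = 100 ms
BDP in bits = 1 * 10^6 * 100 / 1000
BDP in bits = 100000
BDP in bytes = 100000 / 8 = 12500

12500


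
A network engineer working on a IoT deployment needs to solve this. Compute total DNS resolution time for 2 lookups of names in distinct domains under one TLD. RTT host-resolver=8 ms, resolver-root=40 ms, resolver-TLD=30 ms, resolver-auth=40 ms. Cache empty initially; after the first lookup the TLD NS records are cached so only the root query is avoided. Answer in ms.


Lookup 1 (cold cache): local + root + TLD + auth = 8 + 40 + 30 + 40 = 118 ms
Lookups 2..2 (TLD NS cached -> skip root; new domain -> still ask TLD and auth): local + TLD + auth = 8 + 30 + 40 = 78 ms each
Remaining 1 lookups: 1 * 78 = 78 ms
Total = 118 + 78 = 196 ms

196


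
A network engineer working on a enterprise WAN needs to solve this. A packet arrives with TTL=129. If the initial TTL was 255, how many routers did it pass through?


Given: initial TTL = 255, received TTL = 129
Hops = initial TTL - received TTL
Hops = 255 - 129 = 126

126


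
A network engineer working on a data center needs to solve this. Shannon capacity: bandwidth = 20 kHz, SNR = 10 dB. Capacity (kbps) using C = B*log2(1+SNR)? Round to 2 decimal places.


Given: B = 20 kHz, SNR = 10 dB
SNR linear = 10^(10/10) = 10
1 + SNR = 11
log2(11) = 3.4594316186
C = 20 * 1000 * 3.4594316186 = 69188.6324 bps
C = 69.188632 kbps -> 69.19 kbps (2 dp)

69.19


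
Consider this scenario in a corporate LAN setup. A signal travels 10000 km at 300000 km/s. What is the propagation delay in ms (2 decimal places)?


Given: distance = 10000 km, speed = 300000 km/s
Delay = distance / speed = 10000 / 300000 seconds
Delay in ms = 10000 * 1000 / 300000
Delay = 33.3333 ms
Rounded to 2 dp = 33.33 ms

33.33


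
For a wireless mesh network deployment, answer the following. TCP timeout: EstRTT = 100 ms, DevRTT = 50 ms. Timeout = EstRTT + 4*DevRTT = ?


Given: EstRTT = 100 ms, DevRTT = 50 ms
Timeout = EstRTT + 4 * DevRTT
4 * DevRTT = 4 * 50 = 200
Timeout = 100 + 200 = 300 ms

300


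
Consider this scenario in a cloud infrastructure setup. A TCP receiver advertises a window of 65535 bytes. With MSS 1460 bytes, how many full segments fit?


Given: RWND = 65535 bytes, MSS = 1460 bytes
Full segments = floor(RWND / MSS)
Full segments = floor(65535 / 1460)
Full segments = floor(44.887) = 44

44


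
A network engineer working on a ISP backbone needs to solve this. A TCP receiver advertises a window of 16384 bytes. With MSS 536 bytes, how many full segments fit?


Given: RWND = 16384 bytes, MSS = 536 bytes
Full segments = floor(RWND / MSS)
Full segments = floor(16384 / 536)
Full segments = floor(30.5672) = 30

30


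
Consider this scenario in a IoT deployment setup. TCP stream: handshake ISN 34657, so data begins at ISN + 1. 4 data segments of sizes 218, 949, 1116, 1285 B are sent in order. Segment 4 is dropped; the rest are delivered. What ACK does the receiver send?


SYN uses sequence number 34657; first data byte = ISN + 1 = 34658.
Segment 1: SEQ = 34658, len = 218 B, covers [34658, 34875]
Segment 2: SEQ = 34876, len = 949 B, covers [34876, 35824]
Segment 3: SEQ = 35825, len = 1116 B, covers [35825, 36940]
Segment 4: SEQ = 36941, len = 1285 B, covers [36941, 38225] [LOST]
In-order data received: bytes [34658, 36940] (segments 1..3).
Segment 4 missing -> gap begins at byte 36941.
Cumulative ACK = next expected in-order byte = 34658 + 218 + 949 + 1116 = 36941

36941


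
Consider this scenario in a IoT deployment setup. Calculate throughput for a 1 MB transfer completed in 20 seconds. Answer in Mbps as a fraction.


Given: file = 1 MB, time = 20 s
File in Mb = 1 * 8 = 8 Mb
Throughput = 8 / 20 Mbps
Throughput = 2/5 Mbps

2/5


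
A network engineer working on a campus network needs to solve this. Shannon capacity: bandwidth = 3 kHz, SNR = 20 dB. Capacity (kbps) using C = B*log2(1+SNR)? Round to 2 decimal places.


Given: B = 3 kHz, SNR = 20 dB
SNR linear = 10^(20/10) = 100
1 + SNR = 101
log2(101) = 6.6582114828
C = 3 * 1000 * 6.6582114828 = 19974.6344 bps
C = 19.974634 kbps -> 19.97 kbps (2 dp)

19.97


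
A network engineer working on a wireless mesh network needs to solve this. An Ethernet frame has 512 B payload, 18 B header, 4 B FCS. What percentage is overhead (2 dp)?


Given: payload = 512 B, header = 18 B, trailer = 4 B
Overhead bytes = header + trailer = 18 + 4 = 22
Total frame = payload + overhead = 512 + 22 = 534
Overhead % = 22 / 534 * 100 = 4.1199% -> 4.12% (2 dp)

4.12


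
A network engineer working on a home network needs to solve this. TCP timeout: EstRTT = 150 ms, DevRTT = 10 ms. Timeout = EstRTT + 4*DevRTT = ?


Given: EstRTT = 150 ms, DevRTT = 10 ms
Timeout = EstRTT + 4 * DevRTT
4 * DevRTT = 4 * 10 = 40
Timeout = 150 + 40 = 190 ms

190


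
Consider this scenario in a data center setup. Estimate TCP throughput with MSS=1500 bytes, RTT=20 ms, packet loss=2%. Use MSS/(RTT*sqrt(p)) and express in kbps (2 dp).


Given: MSS = 1500 bytes, RTT = 20 ms, loss = 2%
RTT in seconds = 20 / 1000 = 0.02
Loss rate = 2% = 0.02
sqrt(loss) = sqrt(0.02) = 0.141421356237
Throughput (bytes/s) = 1500 / (0.02 * 0.141421356237) = 530330.0859
Throughput (kbps) = 530330.0859 * 8 / 1000 = 4242.640687 -> 4242.64 kbps (2 dp)

4242.64


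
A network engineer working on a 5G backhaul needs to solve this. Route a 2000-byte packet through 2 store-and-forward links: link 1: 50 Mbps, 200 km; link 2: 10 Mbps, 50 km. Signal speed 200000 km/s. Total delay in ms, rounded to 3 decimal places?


Packet = 2000 bytes = 16000 bits. Store-and-forward: sum (t_trans + t_prop) per link.
Link 1: t_trans = 16000/(50*10^6) s = 0.3200 ms; t_prop = 200/200000 s = 1.0000 ms; subtotal = 1.3200 ms
Link 2: t_trans = 16000/(10*10^6) s = 1.6000 ms; t_prop = 50/200000 s = 0.2500 ms; subtotal = 1.8500 ms
End-to-end = 1.3200 + 1.8500 = 3.1700 ms -> 3.170 ms (3 dp)

3.170


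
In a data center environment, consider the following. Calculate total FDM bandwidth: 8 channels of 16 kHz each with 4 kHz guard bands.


Given: 8 channels, 16 kHz each, guard = 4 kHz
Channel bandwidth = 8 * 16 = 128 kHz
Guard bands = 7 gaps * 4 kHz = 28 kHz
Total = 128 + 28 = 156 kHz

156


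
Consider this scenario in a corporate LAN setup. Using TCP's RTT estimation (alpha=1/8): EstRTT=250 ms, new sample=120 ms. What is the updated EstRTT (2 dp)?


Given: EstRTT = 250 ms, SampleRTT = 120 ms, alpha = 1/8
New EstRTT = (1 - alpha) * EstRTT + alpha * SampleRTT
(7/8) * 250 = 218.75
(1/8) * 120 = 15
New EstRTT = 218.75 + 15 = 233.75 ms -> 233.75 ms (2 dp)

233.75


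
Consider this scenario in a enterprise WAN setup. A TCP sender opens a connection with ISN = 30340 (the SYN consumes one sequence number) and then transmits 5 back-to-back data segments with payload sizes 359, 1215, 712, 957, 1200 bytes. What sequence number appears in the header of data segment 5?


The SYN occupies sequence number ISN = 30340, so the first data byte is ISN + 1 = 30341.
SEQ of data segment i = (ISN + 1) + sum of payload sizes of segments 1..i-1.
Segment 1: SEQ = 30341, payload = 359 bytes
Segment 2: SEQ = 30700, payload = 1215 bytes
Segment 3: SEQ = 31915, payload = 712 bytes
Segment 4: SEQ = 32627, payload = 957 bytes
Segment 5: SEQ = 33584, payload = 1200 bytes
SEQ of segment 5 = 30341 + 359 + 1215 + 712 + 957 = 33584

33584


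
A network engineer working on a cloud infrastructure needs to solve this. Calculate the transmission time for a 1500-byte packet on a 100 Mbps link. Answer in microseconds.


Given: packet = 1500 bytes, bandwidth = 100 Mbps
Packet in bits = 1500 * 8 = 12000 bits
Bandwidth = 100 * 10^6 = 100000000 bps
Time = 12000 / 100000000 seconds
Time in us = 12000 * 10^6 / 100000000 = 120

120


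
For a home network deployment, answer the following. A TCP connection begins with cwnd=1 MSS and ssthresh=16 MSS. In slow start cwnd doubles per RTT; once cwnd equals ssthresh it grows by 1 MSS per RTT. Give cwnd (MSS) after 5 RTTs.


RTT 0: cwnd = 1 MSS (initial)
RTT 1: cwnd = 2 MSS (slow start, doubled)
RTT 2: cwnd = 4 MSS (slow start, doubled)
RTT 3: cwnd = 8 MSS (slow start, doubled)
RTT 4: cwnd = 16 MSS (slow start, doubled)
RTT 5: cwnd = 17 MSS (congestion avoidance, +1)

17


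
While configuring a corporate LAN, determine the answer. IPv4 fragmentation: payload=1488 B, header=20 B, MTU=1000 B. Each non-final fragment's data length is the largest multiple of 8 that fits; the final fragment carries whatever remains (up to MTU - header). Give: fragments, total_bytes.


Max data per non-final fragment = floor((MTU - header)/8)*8 = floor((1000 - 20)/8)*8 = floor(980/8)*8 = 976 B
Final fragment needs no 8-byte alignment: it can carry up to MTU - header = 980 B
Non-final fragments needed = ceil((payload - 980) / 976) = ceil(508/976) = ceil(0.5205) = 1
Number of fragments = 1 + 1 = 2
Fragment sizes (data): 1 * 976 B + 512 B (last, 512 <= 980 OK)
Total bytes sent = payload + n_frags * header = 1488 + 2*20 = 1488 + 40 = 1528 B

2, 1528
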